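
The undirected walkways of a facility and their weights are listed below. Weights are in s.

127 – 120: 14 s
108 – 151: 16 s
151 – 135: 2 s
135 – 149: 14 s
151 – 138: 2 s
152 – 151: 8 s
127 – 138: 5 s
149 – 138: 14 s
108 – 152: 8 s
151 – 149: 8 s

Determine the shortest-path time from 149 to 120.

29 s

Compare a few routes:
149 - 138 - 127 - 120: 14+5+14 = 33
149 - 151 - 138 - 127 - 120: 8+2+5+14 = 29
Cheapest is 149 - 151 - 138 - 127 - 120 at 29 s.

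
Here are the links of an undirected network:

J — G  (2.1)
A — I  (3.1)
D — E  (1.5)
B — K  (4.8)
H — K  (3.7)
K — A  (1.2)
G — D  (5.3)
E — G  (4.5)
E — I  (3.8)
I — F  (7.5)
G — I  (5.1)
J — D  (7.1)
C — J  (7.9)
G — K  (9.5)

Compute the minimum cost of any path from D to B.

14.4

Running Dijkstra from D:
D: 0
E: 1.5  (via D)
G: 5.3  (via D)
I: 5.3  (via E)
J: 7.1  (via D)
A: 8.4  (via I)
K: 9.6  (via A)
F: 12.8  (via I)
H: 13.3  (via K)
B: 14.4  (via K)
Shortest route: D–E–I–A–K–B = 14.4.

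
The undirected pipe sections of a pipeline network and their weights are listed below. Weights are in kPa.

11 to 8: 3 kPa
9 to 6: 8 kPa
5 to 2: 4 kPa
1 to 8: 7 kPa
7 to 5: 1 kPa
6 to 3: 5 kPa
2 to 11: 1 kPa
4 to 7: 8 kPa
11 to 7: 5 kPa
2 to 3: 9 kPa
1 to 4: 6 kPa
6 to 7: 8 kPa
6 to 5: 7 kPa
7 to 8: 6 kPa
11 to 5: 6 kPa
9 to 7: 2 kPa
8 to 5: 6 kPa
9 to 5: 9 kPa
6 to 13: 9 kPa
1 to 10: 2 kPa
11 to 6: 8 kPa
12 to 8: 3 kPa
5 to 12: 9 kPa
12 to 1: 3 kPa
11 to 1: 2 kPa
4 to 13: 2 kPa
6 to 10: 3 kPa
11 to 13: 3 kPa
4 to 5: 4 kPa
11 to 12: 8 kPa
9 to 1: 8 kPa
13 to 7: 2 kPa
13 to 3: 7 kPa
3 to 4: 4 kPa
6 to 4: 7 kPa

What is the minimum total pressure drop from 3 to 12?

13 kPa

Shortest distances from 3:
3: 0
4: 4  (via 3)
6: 5  (via 3)
13: 6  (via 4)
5: 8  (via 4)
7: 8  (via 13)
10: 8  (via 6)
2: 9  (via 3)
11: 9  (via 13)
1: 10  (via 4)
9: 10  (via 7)
8: 12  (via 11)
12: 13  (via 1)
Shortest route: 3 → 4 → 1 → 12 = 13 kPa.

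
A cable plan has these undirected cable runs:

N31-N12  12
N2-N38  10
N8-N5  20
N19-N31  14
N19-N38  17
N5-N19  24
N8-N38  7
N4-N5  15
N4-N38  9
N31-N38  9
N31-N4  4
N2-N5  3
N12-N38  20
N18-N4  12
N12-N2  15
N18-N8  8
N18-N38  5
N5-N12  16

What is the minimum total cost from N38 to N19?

Candidate routes:
N38–N18–N4–N31–N19: 5+12+4+14 = 35
N38–N4–N31–N19: 9+4+14 = 27
N38–N19: 17 = 17
N38–N31–N19: 9+14 = 23
Cheapest is N38–N19 at 17.

17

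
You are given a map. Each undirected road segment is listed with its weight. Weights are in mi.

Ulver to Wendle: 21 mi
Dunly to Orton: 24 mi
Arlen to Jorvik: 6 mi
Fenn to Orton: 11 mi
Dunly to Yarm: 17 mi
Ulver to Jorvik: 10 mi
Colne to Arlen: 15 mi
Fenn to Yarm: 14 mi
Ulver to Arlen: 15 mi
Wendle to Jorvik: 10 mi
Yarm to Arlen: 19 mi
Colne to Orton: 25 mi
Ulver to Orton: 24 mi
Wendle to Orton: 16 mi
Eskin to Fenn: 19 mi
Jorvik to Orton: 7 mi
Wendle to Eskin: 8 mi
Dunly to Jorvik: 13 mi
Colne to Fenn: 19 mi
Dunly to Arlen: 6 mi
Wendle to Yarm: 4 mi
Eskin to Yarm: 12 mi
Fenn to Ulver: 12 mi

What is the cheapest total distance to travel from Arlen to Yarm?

Running Dijkstra from Arlen:
Arlen: 0
Dunly: 6  (via Arlen)
Jorvik: 6  (via Arlen)
Orton: 13  (via Jorvik)
Ulver: 15  (via Arlen)
Colne: 15  (via Arlen)
Wendle: 16  (via Jorvik)
Yarm: 19  (via Arlen)
Shortest route: Arlen → Yarm = 19 mi.

19 mi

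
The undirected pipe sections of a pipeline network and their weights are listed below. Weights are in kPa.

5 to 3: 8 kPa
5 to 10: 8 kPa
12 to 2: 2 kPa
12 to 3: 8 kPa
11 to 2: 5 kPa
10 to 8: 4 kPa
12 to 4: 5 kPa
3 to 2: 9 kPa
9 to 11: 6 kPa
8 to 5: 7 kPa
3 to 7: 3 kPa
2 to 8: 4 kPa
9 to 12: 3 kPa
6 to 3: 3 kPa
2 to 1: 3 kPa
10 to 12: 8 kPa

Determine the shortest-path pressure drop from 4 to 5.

18 kPa

Running Dijkstra from 4:
4: 0
12: 5  (via 4)
2: 7  (via 12)
9: 8  (via 12)
1: 10  (via 2)
8: 11  (via 2)
11: 12  (via 2)
3: 13  (via 12)
10: 13  (via 12)
6: 16  (via 3)
7: 16  (via 3)
5: 18  (via 8)
Shortest route: 4 → 12 → 2 → 8 → 5 = 18 kPa.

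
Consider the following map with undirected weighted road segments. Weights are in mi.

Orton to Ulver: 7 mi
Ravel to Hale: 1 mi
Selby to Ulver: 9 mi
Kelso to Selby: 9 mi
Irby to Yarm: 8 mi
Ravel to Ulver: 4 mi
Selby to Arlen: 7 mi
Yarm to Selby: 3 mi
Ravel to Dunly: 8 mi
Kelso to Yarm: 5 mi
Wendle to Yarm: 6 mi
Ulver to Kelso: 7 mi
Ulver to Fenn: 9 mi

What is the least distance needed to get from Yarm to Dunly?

24 mi

Shortest distances from Yarm:
Yarm: 0
Selby: 3  (via Yarm)
Kelso: 5  (via Yarm)
Wendle: 6  (via Yarm)
Irby: 8  (via Yarm)
Arlen: 10  (via Selby)
Ulver: 12  (via Selby)
Ravel: 16  (via Ulver)
Hale: 17  (via Ravel)
Orton: 19  (via Ulver)
Fenn: 21  (via Ulver)
Dunly: 24  (via Ravel)
Shortest route: Yarm–Selby–Ulver–Ravel–Dunly = 24 mi.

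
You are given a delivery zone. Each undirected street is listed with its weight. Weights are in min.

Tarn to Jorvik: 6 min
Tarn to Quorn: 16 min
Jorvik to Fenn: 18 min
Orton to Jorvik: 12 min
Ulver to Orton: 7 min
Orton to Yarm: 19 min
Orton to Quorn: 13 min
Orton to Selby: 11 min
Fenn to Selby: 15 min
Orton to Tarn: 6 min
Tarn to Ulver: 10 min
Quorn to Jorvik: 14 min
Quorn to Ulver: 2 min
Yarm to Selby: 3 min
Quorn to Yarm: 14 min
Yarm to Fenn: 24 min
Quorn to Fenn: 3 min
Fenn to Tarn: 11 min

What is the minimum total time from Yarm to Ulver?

16 min

Compare a few routes:
Yarm - Selby - Orton - Ulver: 3+11+7 = 21
Yarm - Quorn - Ulver: 14+2 = 16
The minimum is 16 min via Yarm - Quorn - Ulver.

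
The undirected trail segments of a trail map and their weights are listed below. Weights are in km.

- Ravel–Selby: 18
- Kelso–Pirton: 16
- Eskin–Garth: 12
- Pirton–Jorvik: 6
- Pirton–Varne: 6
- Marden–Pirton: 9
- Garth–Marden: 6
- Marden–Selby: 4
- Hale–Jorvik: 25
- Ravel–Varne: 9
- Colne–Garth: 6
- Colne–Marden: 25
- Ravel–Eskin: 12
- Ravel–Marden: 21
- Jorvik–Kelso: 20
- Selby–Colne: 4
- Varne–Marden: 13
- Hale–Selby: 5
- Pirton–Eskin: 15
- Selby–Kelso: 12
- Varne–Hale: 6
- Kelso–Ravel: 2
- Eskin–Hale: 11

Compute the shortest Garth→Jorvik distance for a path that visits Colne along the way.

Shortest Garth→Colne: Garth–Colne = 6
Shortest Colne→Jorvik: Colne–Selby–Marden–Pirton–Jorvik = 23
Total via Colne: 6 + 23 = 29 km.

29 km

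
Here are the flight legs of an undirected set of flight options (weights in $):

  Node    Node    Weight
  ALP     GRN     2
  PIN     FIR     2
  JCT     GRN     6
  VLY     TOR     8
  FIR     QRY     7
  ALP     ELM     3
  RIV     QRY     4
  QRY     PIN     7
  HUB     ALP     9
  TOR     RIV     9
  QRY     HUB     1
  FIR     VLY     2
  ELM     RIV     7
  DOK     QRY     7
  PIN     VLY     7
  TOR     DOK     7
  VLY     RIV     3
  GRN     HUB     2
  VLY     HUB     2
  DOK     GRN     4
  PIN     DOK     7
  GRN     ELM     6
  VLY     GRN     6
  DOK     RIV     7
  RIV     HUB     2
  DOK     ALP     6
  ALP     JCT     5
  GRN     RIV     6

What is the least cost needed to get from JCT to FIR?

Candidate routes:
JCT → ALP → GRN → HUB → VLY → FIR: 5+2+2+2+2 = 13
JCT → GRN → VLY → FIR: 6+6+2 = 14
JCT → GRN → HUB → RIV → VLY → FIR: 6+2+2+3+2 = 15
JCT → GRN → HUB → VLY → FIR: 6+2+2+2 = 12
The minimum is $12 via JCT → GRN → HUB → VLY → FIR.

$12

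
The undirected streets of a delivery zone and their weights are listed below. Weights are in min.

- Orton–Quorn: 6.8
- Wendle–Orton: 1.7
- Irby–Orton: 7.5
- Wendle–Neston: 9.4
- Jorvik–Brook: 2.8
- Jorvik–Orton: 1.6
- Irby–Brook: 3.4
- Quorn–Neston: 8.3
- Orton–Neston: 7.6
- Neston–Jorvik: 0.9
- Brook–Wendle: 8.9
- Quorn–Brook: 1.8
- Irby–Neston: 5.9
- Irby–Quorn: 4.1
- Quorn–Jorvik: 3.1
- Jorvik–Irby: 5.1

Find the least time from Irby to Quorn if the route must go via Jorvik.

8.2 min

Shortest Irby→Jorvik: Irby–Jorvik = 5.1
Best Jorvik to Quorn: Jorvik–Quorn costing 3.1
Total via Jorvik: 5.1 + 3.1 = 8.2 min.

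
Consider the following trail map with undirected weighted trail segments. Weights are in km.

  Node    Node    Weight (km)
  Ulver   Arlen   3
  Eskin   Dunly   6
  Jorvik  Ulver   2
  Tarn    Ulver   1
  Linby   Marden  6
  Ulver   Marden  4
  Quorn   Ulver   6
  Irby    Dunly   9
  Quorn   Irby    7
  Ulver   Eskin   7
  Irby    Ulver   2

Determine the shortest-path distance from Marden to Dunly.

Running Dijkstra from Marden:
Marden: 0
Ulver: 4  (via Marden)
Tarn: 5  (via Ulver)
Linby: 6  (via Marden)
Irby: 6  (via Ulver)
Jorvik: 6  (via Ulver)
Arlen: 7  (via Ulver)
Quorn: 10  (via Ulver)
Eskin: 11  (via Ulver)
Dunly: 15  (via Irby)
Shortest route: Marden–Ulver–Irby–Dunly = 15 km.

15 km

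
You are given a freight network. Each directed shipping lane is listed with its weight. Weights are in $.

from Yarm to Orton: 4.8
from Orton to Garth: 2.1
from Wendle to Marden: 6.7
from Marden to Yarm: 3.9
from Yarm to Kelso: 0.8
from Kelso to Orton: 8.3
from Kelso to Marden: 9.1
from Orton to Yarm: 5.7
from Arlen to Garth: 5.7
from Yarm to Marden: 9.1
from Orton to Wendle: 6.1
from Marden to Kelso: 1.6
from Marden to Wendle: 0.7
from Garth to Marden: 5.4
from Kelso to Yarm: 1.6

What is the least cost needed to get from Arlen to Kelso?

Settle nodes by increasing distance from Arlen:
Arlen: 0
Garth: 5.7  (via Arlen)
Marden: 11.1  (via Garth)
Wendle: 11.8  (via Marden)
Kelso: 12.7  (via Marden)
Shortest route: Arlen → Garth → Marden → Kelso = $12.7.

$12.7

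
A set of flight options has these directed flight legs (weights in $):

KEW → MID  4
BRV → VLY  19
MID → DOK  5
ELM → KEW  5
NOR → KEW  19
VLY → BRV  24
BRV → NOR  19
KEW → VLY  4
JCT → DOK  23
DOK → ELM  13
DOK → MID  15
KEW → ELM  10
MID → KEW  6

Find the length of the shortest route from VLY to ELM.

$72

Candidate routes:
VLY–BRV–NOR–KEW–MID–DOK–ELM: 24+19+19+4+5+13 = 84
VLY–BRV–NOR–KEW–ELM: 24+19+19+10 = 72
Cheapest is VLY–BRV–NOR–KEW–ELM at $72.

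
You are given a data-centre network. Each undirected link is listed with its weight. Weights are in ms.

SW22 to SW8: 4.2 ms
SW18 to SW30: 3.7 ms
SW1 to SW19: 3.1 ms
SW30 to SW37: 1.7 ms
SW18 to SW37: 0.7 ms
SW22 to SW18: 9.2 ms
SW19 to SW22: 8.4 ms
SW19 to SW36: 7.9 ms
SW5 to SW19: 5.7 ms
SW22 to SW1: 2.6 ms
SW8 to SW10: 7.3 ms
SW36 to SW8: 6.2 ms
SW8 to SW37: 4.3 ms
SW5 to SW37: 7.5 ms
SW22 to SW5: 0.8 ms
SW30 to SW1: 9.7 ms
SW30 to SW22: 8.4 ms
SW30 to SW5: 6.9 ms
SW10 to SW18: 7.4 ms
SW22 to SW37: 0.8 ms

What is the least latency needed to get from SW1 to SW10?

11.5 ms

Compare a few routes:
SW1 - SW22 - SW37 - SW18 - SW10: 2.6+0.8+0.7+7.4 = 11.5
SW1 - SW22 - SW8 - SW10: 2.6+4.2+7.3 = 14.1
Cheapest is SW1 - SW22 - SW37 - SW18 - SW10 at 11.5 ms.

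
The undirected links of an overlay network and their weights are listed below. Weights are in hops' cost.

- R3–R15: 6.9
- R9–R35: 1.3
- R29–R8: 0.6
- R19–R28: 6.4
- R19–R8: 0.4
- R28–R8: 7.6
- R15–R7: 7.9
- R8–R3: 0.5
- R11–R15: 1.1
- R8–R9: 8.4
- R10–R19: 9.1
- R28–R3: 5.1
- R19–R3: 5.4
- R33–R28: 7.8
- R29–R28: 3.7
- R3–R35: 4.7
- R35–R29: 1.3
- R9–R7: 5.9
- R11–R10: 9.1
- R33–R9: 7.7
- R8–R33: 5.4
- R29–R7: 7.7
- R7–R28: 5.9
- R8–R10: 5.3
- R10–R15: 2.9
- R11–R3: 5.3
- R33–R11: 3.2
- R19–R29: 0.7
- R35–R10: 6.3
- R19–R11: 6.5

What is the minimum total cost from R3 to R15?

6.4 hops' cost

Shortest distances from R3:
R3: 0
R8: 0.5  (via R3)
R19: 0.9  (via R8)
R29: 1.1  (via R8)
R35: 2.4  (via R29)
R9: 3.7  (via R35)
R28: 4.8  (via R29)
R11: 5.3  (via R3)
R10: 5.8  (via R8)
R33: 5.9  (via R8)
R15: 6.4  (via R11)
Shortest route: R3 → R11 → R15 = 6.4 hops' cost.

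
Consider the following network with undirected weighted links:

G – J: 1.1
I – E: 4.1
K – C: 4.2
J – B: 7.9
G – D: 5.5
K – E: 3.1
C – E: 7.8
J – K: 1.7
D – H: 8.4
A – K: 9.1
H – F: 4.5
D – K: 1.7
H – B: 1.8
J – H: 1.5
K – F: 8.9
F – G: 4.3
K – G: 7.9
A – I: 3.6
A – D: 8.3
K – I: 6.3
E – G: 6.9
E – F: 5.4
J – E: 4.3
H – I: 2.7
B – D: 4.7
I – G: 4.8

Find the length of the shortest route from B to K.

Compare a few routes:
B → D → K: 4.7+1.7 = 6.4
B → H → J → K: 1.8+1.5+1.7 = 5
B → J → K: 7.9+1.7 = 9.6
The minimum is 5 via B → H → J → K.

5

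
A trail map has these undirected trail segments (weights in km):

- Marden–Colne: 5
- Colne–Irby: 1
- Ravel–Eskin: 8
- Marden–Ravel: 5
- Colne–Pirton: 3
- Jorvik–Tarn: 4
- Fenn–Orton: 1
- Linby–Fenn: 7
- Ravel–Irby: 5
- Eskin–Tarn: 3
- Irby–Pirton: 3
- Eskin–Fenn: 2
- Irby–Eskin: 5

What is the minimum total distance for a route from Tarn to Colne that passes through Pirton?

Shortest Tarn→Pirton: Tarn → Eskin → Irby → Pirton = 11
Shortest Pirton→Colne: Pirton → Colne = 3
Total via Pirton: 11 + 3 = 14 km.

14 km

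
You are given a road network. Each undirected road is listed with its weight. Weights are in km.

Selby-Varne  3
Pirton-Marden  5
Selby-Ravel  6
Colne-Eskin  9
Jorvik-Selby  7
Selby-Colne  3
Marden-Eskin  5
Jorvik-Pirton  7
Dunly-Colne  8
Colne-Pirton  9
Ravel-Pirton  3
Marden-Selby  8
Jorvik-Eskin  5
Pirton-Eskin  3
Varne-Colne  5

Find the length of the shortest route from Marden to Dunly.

Shortest distances from Marden:
Marden: 0
Pirton: 5  (via Marden)
Eskin: 5  (via Marden)
Ravel: 8  (via Pirton)
Selby: 8  (via Marden)
Jorvik: 10  (via Eskin)
Colne: 11  (via Selby)
Varne: 11  (via Selby)
Dunly: 19  (via Colne)
Shortest route: Marden → Selby → Colne → Dunly = 19 km.

19 km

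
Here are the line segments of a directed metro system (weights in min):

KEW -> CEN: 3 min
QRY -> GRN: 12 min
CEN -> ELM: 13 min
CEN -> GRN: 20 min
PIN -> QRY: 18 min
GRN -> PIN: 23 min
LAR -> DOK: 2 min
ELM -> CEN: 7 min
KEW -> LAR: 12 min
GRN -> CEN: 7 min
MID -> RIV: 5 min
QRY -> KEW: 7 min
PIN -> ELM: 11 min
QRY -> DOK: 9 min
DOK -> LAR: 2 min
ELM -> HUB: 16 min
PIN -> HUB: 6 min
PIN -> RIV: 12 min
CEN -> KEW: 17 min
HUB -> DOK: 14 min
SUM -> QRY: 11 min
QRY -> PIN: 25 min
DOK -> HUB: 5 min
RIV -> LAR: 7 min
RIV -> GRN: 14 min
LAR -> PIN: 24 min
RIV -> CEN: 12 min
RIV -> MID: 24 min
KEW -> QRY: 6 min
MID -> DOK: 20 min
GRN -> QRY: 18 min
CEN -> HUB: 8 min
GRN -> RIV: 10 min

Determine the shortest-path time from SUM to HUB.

Shortest distances from SUM:
SUM: 0
QRY: 11  (via SUM)
KEW: 18  (via QRY)
DOK: 20  (via QRY)
CEN: 21  (via KEW)
LAR: 22  (via DOK)
GRN: 23  (via QRY)
HUB: 25  (via DOK)
Shortest route: SUM → QRY → DOK → HUB = 25 min.

25 min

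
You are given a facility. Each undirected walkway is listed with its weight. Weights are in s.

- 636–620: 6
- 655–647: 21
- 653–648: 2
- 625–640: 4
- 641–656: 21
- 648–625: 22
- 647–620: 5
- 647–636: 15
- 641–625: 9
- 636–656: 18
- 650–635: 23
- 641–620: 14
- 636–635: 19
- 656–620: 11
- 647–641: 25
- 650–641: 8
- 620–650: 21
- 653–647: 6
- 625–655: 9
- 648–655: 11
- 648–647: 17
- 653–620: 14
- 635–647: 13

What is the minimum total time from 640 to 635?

44 s

Settle nodes by increasing distance from 640:
640: 0
625: 4  (via 640)
641: 13  (via 625)
655: 13  (via 625)
650: 21  (via 641)
648: 24  (via 655)
653: 26  (via 648)
620: 27  (via 641)
647: 32  (via 653)
636: 33  (via 620)
656: 34  (via 641)
635: 44  (via 650)
Shortest route: 640–625–641–650–635 = 44 s.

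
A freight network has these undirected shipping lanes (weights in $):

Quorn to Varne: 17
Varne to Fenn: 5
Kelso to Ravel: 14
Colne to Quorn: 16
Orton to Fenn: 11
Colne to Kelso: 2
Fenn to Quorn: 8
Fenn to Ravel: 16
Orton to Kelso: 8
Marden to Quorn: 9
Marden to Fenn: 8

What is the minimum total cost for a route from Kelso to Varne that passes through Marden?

Shortest Kelso→Marden: Kelso → Colne → Quorn → Marden = 27
Best Marden to Varne: Marden → Fenn → Varne costing 13
Total via Marden: 27 + 13 = $40.

$40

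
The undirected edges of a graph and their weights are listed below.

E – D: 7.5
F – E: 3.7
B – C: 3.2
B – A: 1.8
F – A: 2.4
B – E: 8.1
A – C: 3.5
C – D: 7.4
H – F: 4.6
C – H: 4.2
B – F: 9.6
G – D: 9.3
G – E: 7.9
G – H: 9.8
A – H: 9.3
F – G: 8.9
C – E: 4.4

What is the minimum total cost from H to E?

8.3

Enumerating some paths:
H - C - A - F - E: 4.2+3.5+2.4+3.7 = 13.8
H - C - E: 4.2+4.4 = 8.6
H - F - E: 4.6+3.7 = 8.3
H - F - A - C - E: 4.6+2.4+3.5+4.4 = 14.9
The minimum is 8.3 via H - F - E.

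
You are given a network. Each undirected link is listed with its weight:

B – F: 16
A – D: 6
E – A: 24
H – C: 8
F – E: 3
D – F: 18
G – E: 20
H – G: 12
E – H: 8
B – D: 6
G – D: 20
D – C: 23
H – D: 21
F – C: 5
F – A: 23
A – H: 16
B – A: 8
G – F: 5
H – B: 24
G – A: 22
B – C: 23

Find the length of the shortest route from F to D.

18

Running Dijkstra from F:
F: 0
E: 3  (via F)
C: 5  (via F)
G: 5  (via F)
H: 11  (via E)
B: 16  (via F)
D: 18  (via F)
Shortest route: F–D = 18.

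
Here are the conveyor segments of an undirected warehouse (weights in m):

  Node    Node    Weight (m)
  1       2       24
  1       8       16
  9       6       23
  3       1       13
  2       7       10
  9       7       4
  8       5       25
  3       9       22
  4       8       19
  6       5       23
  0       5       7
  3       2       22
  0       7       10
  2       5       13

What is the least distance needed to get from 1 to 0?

Settle nodes by increasing distance from 1:
1: 0
3: 13  (via 1)
8: 16  (via 1)
2: 24  (via 1)
7: 34  (via 2)
4: 35  (via 8)
9: 35  (via 3)
5: 37  (via 2)
0: 44  (via 7)
Shortest route: 1 → 2 → 7 → 0 = 44 m.

44 m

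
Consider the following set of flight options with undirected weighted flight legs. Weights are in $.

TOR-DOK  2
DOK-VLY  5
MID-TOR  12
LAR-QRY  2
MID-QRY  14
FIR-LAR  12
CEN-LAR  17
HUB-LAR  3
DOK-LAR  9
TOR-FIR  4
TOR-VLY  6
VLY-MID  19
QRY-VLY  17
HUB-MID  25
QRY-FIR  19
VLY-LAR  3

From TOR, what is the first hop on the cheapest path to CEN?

VLY

Enumerating some paths:
TOR → VLY → LAR → CEN: 6+3+17 = 26
TOR → DOK → VLY → LAR → CEN: 2+5+3+17 = 27
Cheapest is TOR → VLY → LAR → CEN at $26.
So from TOR the first move is to VLY.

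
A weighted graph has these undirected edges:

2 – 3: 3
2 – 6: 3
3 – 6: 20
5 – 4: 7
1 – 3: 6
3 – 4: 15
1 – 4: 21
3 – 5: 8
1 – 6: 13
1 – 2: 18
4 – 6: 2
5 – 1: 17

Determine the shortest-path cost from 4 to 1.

Enumerating some paths:
4–1: 21 = 21
4–6–2–3–1: 2+3+3+6 = 14
4–6–1: 2+13 = 15
Cheapest is 4–6–2–3–1 at 14.

14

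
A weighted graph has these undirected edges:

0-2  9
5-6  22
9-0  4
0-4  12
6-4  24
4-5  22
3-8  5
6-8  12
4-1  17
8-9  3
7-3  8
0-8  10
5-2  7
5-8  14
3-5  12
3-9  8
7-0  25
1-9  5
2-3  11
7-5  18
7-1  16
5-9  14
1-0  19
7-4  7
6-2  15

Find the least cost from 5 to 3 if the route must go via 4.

37

Shortest 5→4: 5–4 = 22
Shortest 4→3: 4–7–3 = 15
Total via 4: 22 + 15 = 37.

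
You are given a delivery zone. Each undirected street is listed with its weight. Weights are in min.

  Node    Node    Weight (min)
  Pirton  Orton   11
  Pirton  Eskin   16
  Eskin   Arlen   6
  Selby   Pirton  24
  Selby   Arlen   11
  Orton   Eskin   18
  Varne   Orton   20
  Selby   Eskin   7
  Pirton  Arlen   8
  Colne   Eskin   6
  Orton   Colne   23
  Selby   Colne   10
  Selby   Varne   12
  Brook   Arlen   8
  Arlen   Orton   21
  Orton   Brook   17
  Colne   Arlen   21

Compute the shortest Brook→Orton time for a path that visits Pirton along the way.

Shortest Brook→Pirton: Brook–Arlen–Pirton = 16
Best Pirton to Orton: Pirton–Orton costing 11
Total via Pirton: 16 + 11 = 27 min.

27 min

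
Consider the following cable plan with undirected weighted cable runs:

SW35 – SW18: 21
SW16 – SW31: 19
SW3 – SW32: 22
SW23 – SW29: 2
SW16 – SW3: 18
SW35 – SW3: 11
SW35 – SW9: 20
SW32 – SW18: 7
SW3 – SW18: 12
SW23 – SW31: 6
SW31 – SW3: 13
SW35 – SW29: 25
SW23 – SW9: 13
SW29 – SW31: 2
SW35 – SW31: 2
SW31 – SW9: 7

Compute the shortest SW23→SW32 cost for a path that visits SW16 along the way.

Shortest SW23→SW16: SW23 → SW29 → SW31 → SW16 = 23
Best SW16 to SW32: SW16 → SW3 → SW18 → SW32 costing 37
Total via SW16: 23 + 37 = 60.

60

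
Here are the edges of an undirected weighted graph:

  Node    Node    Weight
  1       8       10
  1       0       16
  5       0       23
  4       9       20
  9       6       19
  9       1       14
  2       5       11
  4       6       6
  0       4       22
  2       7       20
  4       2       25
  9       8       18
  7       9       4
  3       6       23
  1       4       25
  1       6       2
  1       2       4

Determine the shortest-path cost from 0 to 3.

41

Compare a few routes:
0–1–6–3: 16+2+23 = 41
0–4–6–3: 22+6+23 = 51
The minimum is 41 via 0–1–6–3.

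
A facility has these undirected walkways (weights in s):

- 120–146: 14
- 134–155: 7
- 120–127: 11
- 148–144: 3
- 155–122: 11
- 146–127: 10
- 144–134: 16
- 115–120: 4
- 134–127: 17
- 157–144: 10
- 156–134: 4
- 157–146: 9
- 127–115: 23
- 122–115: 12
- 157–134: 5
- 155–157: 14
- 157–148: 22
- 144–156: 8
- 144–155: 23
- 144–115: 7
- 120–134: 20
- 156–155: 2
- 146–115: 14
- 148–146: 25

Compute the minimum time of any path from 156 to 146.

18 s

Shortest distances from 156:
156: 0
155: 2  (via 156)
134: 4  (via 156)
144: 8  (via 156)
157: 9  (via 134)
148: 11  (via 144)
122: 13  (via 155)
115: 15  (via 144)
146: 18  (via 157)
Shortest route: 156 → 134 → 157 → 146 = 18 s.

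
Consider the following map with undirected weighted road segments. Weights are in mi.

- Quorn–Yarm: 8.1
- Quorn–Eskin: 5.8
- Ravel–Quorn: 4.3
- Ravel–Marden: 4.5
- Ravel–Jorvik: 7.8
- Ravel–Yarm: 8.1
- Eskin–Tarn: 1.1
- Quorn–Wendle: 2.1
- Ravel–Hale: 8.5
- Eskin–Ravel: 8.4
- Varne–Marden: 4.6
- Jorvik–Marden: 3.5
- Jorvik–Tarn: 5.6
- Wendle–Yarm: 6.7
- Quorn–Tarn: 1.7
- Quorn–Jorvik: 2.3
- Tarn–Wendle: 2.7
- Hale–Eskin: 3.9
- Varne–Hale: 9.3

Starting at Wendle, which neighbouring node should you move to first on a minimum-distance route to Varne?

Quorn

Compare a few routes:
Wendle–Quorn–Jorvik–Marden–Varne: 2.1+2.3+3.5+4.6 = 12.5
Wendle–Tarn–Quorn–Jorvik–Marden–Varne: 2.7+1.7+2.3+3.5+4.6 = 14.8
The minimum is 12.5 mi via Wendle–Quorn–Jorvik–Marden–Varne.
So from Wendle the first move is to Quorn.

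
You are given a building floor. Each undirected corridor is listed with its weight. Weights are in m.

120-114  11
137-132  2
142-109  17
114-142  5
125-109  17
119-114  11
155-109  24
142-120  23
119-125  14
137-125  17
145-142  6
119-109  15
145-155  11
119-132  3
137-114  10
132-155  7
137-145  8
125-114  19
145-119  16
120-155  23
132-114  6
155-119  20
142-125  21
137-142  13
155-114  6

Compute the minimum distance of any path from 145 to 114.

11 m

Candidate routes:
145–137–132–114: 8+2+6 = 16
145–137–114: 8+10 = 18
145–155–114: 11+6 = 17
145–142–114: 6+5 = 11
The minimum is 11 m via 145–142–114.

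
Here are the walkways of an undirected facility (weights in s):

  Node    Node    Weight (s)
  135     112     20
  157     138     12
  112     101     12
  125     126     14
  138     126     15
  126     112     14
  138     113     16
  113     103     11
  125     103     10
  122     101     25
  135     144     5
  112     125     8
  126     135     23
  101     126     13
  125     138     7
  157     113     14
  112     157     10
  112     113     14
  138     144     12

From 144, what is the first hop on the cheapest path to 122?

Candidate routes:
144 → 138 → 125 → 112 → 101 → 122: 12+7+8+12+25 = 64
144 → 135 → 112 → 101 → 122: 5+20+12+25 = 62
The minimum is 62 s via 144 → 135 → 112 → 101 → 122.
So from 144 the first move is to 135.

135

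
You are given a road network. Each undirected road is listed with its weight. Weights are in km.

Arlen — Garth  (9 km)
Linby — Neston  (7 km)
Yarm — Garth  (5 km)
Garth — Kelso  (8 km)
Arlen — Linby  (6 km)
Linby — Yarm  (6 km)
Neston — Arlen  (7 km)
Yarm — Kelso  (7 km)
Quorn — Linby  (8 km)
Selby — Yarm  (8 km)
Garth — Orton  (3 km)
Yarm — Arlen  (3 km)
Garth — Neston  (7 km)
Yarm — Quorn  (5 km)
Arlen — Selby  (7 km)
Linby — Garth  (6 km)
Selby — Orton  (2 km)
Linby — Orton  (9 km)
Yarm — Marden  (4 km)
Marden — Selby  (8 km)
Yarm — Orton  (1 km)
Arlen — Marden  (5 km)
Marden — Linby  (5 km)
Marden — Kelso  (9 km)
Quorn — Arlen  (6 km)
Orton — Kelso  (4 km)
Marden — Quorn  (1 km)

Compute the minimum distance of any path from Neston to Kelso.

14 km

Candidate routes:
Neston - Garth - Orton - Kelso: 7+3+4 = 14
Neston - Garth - Yarm - Orton - Kelso: 7+5+1+4 = 17
Neston - Garth - Kelso: 7+8 = 15
Neston - Arlen - Yarm - Orton - Kelso: 7+3+1+4 = 15
The minimum is 14 km via Neston - Garth - Orton - Kelso.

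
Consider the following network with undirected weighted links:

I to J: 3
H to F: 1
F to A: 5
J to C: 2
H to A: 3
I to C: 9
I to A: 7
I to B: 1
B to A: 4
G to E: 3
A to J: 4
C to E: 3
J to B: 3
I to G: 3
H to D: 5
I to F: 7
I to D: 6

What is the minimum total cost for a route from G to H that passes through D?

14

Shortest G→D: G–I–D = 9
Shortest D→H: D–H = 5
Total via D: 9 + 5 = 14.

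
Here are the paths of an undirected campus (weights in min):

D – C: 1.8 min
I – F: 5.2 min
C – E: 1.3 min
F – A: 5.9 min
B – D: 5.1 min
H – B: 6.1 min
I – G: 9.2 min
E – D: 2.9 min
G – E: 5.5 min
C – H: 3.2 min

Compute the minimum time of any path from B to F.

27.9 min

Enumerating some paths:
B → D → C → E → G → I → F: 5.1+1.8+1.3+5.5+9.2+5.2 = 28.1
B → H → C → E → G → I → F: 6.1+3.2+1.3+5.5+9.2+5.2 = 30.5
B → D → E → G → I → F: 5.1+2.9+5.5+9.2+5.2 = 27.9
The minimum is 27.9 min via B → D → E → G → I → F.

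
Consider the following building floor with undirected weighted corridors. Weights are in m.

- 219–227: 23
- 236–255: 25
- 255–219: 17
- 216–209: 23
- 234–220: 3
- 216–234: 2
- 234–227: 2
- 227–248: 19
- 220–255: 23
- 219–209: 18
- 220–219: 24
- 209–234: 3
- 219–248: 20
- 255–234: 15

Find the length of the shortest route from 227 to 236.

42 m

Candidate routes:
227 - 219 - 255 - 236: 23+17+25 = 65
227 - 234 - 220 - 255 - 236: 2+3+23+25 = 53
227 - 234 - 209 - 219 - 255 - 236: 2+3+18+17+25 = 65
227 - 234 - 255 - 236: 2+15+25 = 42
Cheapest is 227 - 234 - 255 - 236 at 42 m.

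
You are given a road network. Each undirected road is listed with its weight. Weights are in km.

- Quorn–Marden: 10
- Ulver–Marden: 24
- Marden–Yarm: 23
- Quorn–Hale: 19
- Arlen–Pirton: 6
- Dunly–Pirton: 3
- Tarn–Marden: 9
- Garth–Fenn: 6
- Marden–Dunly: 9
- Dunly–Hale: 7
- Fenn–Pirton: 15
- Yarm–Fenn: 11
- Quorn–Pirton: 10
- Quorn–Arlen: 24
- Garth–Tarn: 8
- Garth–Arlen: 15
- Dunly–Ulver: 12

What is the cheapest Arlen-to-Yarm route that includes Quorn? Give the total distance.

Best Arlen to Quorn: Arlen → Pirton → Quorn costing 16
Best Quorn to Yarm: Quorn → Marden → Yarm costing 33
Total via Quorn: 16 + 33 = 49 km.

49 km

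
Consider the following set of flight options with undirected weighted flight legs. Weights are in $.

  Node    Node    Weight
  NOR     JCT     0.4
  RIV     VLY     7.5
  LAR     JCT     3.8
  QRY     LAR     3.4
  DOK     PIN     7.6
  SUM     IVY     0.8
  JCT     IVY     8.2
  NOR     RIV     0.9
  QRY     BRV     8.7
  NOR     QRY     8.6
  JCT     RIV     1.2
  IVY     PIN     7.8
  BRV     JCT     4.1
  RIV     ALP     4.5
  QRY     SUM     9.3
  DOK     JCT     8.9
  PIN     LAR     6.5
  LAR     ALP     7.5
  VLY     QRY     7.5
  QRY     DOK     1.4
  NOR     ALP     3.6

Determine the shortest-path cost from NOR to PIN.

Compare a few routes:
NOR → RIV → JCT → LAR → PIN: 0.9+1.2+3.8+6.5 = 12.4
NOR → JCT → LAR → PIN: 0.4+3.8+6.5 = 10.7
Cheapest is NOR → JCT → LAR → PIN at $10.7.

$10.7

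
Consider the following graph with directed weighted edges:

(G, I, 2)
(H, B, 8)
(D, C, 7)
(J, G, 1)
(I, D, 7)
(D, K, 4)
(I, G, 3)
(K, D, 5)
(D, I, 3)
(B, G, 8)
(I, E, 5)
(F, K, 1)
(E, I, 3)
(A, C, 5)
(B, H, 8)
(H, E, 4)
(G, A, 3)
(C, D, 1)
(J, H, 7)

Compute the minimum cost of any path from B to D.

Settle nodes by increasing distance from B:
B: 0
G: 8  (via B)
H: 8  (via B)
I: 10  (via G)
A: 11  (via G)
E: 12  (via H)
C: 16  (via A)
D: 17  (via I)
Shortest route: B → G → I → D = 17.

17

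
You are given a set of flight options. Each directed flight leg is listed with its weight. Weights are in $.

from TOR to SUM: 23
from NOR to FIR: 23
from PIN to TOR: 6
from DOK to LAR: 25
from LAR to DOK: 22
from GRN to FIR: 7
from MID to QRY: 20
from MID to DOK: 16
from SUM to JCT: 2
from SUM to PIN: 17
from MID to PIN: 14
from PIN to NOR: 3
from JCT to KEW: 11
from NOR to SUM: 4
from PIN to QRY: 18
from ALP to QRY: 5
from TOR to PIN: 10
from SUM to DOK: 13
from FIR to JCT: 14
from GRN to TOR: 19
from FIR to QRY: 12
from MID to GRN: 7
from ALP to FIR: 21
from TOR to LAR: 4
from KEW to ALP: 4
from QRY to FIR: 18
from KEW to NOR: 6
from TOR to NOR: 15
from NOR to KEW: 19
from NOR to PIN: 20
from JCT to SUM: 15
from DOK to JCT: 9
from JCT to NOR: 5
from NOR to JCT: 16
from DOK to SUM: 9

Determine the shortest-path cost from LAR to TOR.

$54

Shortest distances from LAR:
LAR: 0
DOK: 22  (via LAR)
SUM: 31  (via DOK)
JCT: 31  (via DOK)
NOR: 36  (via JCT)
KEW: 42  (via JCT)
ALP: 46  (via KEW)
PIN: 48  (via SUM)
QRY: 51  (via ALP)
TOR: 54  (via PIN)
Shortest route: LAR → DOK → SUM → PIN → TOR = $54.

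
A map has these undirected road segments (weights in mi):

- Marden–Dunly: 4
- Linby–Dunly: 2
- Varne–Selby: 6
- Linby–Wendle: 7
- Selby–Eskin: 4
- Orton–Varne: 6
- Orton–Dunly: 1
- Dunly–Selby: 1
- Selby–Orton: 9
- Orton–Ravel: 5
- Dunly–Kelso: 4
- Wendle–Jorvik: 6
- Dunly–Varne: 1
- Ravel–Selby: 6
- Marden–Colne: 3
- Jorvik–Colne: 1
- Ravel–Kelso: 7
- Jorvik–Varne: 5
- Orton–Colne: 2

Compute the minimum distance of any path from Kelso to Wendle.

Candidate routes:
Kelso - Dunly - Marden - Colne - Jorvik - Wendle: 4+4+3+1+6 = 18
Kelso - Dunly - Varne - Jorvik - Wendle: 4+1+5+6 = 16
Kelso - Dunly - Orton - Colne - Jorvik - Wendle: 4+1+2+1+6 = 14
Kelso - Dunly - Linby - Wendle: 4+2+7 = 13
Cheapest is Kelso - Dunly - Linby - Wendle at 13 mi.

13 mi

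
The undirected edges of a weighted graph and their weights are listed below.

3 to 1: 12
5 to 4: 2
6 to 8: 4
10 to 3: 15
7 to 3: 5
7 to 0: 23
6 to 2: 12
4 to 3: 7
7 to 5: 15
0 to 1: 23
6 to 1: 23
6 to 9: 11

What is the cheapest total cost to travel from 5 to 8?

Enumerating some paths:
5–4–3–1–6–8: 2+7+12+23+4 = 48
5–7–3–1–6–8: 15+5+12+23+4 = 59
Cheapest is 5–4–3–1–6–8 at 48.

48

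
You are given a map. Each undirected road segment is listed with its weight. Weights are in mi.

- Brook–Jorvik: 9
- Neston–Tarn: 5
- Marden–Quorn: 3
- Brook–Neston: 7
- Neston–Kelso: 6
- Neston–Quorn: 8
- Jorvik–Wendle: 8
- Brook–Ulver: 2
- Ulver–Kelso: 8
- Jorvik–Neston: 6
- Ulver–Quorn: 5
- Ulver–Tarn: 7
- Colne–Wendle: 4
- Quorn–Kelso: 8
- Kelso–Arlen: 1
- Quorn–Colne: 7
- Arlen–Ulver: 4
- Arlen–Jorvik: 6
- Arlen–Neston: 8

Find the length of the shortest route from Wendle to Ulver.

16 mi

Running Dijkstra from Wendle:
Wendle: 0
Colne: 4  (via Wendle)
Jorvik: 8  (via Wendle)
Quorn: 11  (via Colne)
Arlen: 14  (via Jorvik)
Neston: 14  (via Jorvik)
Marden: 14  (via Quorn)
Kelso: 15  (via Arlen)
Ulver: 16  (via Quorn)
Shortest route: Wendle–Colne–Quorn–Ulver = 16 mi.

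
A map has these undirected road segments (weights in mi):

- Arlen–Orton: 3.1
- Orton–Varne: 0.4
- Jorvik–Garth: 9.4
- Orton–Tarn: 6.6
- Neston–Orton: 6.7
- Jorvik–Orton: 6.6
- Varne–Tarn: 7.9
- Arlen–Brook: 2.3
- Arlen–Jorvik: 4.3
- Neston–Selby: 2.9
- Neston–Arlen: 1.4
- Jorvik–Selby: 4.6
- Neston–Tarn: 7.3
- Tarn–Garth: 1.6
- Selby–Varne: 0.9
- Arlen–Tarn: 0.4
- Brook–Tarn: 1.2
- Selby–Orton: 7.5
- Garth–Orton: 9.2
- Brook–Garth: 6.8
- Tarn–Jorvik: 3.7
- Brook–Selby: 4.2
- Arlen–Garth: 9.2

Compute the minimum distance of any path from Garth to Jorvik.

Shortest distances from Garth:
Garth: 0
Tarn: 1.6  (via Garth)
Arlen: 2  (via Tarn)
Brook: 2.8  (via Tarn)
Neston: 3.4  (via Arlen)
Orton: 5.1  (via Arlen)
Jorvik: 5.3  (via Tarn)
Shortest route: Garth → Tarn → Jorvik = 5.3 mi.

5.3 mi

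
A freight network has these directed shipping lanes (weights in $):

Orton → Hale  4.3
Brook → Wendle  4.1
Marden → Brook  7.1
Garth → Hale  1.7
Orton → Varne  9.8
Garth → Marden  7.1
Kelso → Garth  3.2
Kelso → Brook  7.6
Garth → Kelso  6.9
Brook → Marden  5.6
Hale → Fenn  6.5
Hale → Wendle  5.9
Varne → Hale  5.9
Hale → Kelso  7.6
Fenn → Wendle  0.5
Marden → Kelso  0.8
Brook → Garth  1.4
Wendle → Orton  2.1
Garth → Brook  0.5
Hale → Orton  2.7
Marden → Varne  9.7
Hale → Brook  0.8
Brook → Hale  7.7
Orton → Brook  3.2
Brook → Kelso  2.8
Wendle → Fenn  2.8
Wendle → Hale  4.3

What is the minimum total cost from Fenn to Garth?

$7

Running Dijkstra from Fenn:
Fenn: 0
Wendle: 0.5  (via Fenn)
Orton: 2.6  (via Wendle)
Hale: 4.8  (via Wendle)
Brook: 5.6  (via Hale)
Garth: 7  (via Brook)
Shortest route: Fenn–Wendle–Hale–Brook–Garth = $7.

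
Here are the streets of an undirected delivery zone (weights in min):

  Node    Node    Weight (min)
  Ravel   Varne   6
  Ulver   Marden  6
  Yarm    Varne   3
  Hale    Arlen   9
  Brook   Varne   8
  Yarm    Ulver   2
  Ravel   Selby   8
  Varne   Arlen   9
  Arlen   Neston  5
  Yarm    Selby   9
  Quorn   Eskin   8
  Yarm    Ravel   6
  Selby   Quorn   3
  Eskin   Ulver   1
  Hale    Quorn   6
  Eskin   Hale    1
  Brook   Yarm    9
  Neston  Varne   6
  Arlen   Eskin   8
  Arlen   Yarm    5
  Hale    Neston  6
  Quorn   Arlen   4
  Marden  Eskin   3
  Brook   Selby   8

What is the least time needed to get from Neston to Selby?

12 min

Running Dijkstra from Neston:
Neston: 0
Arlen: 5  (via Neston)
Hale: 6  (via Neston)
Varne: 6  (via Neston)
Eskin: 7  (via Hale)
Ulver: 8  (via Eskin)
Yarm: 9  (via Varne)
Quorn: 9  (via Arlen)
Marden: 10  (via Eskin)
Ravel: 12  (via Varne)
Selby: 12  (via Quorn)
Shortest route: Neston → Arlen → Quorn → Selby = 12 min.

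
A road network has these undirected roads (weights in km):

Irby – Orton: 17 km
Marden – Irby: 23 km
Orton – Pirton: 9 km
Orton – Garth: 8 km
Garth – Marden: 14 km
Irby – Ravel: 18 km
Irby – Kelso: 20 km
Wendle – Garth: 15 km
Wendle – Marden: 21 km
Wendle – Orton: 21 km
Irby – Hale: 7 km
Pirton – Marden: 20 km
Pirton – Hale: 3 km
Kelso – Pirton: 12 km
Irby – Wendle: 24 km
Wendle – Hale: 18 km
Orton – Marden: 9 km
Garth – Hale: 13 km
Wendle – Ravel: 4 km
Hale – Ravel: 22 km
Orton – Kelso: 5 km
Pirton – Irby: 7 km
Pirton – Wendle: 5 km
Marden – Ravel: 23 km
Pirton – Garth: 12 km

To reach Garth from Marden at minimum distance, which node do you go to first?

Garth

Compare a few routes:
Marden - Garth: 14 = 14
Marden - Orton - Garth: 9+8 = 17
The minimum is 14 km via Marden - Garth.
So from Marden the first move is to Garth.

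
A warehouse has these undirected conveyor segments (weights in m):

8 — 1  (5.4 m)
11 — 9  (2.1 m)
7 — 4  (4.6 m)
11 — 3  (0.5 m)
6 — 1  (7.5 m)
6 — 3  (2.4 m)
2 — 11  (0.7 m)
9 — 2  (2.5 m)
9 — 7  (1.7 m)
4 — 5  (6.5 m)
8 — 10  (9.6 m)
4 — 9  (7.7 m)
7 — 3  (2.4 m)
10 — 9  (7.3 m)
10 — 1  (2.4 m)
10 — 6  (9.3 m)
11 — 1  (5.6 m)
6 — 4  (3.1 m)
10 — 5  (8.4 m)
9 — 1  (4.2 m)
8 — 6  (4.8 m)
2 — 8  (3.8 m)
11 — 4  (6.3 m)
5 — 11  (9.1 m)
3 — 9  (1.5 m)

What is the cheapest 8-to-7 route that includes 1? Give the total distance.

11.3 m

Best 8 to 1: 8–1 costing 5.4
Best 1 to 7: 1–9–7 costing 5.9
Total via 1: 5.4 + 5.9 = 11.3 m.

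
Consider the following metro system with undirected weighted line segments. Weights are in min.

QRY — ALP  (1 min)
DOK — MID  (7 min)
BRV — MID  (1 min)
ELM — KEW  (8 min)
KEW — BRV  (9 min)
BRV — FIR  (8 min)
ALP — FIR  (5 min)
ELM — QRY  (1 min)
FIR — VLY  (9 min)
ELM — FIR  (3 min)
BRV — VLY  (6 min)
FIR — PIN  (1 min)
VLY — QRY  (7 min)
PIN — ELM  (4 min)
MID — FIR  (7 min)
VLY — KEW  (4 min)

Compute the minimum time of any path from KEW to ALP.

10 min

Settle nodes by increasing distance from KEW:
KEW: 0
VLY: 4  (via KEW)
ELM: 8  (via KEW)
QRY: 9  (via ELM)
BRV: 9  (via KEW)
ALP: 10  (via QRY)
Shortest route: KEW–ELM–QRY–ALP = 10 min.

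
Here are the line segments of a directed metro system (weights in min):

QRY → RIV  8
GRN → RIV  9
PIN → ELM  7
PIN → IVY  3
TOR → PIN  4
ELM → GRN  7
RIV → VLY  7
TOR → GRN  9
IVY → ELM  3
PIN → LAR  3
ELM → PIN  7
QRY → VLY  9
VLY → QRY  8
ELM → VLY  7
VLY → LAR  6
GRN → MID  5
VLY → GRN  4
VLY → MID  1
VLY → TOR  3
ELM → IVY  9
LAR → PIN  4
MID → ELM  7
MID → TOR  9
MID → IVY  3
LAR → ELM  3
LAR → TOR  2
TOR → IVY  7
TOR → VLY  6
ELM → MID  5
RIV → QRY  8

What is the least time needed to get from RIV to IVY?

Settle nodes by increasing distance from RIV:
RIV: 0
VLY: 7  (via RIV)
QRY: 8  (via RIV)
MID: 8  (via VLY)
TOR: 10  (via VLY)
GRN: 11  (via VLY)
IVY: 11  (via MID)
Shortest route: RIV → VLY → MID → IVY = 11 min.

11 min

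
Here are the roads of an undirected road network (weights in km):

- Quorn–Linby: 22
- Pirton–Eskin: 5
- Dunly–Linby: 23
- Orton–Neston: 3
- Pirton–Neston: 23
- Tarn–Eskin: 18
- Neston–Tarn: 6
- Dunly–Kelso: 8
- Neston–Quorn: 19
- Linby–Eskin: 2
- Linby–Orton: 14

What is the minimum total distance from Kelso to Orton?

45 km

Running Dijkstra from Kelso:
Kelso: 0
Dunly: 8  (via Kelso)
Linby: 31  (via Dunly)
Eskin: 33  (via Linby)
Pirton: 38  (via Eskin)
Orton: 45  (via Linby)
Shortest route: Kelso → Dunly → Linby → Orton = 45 km.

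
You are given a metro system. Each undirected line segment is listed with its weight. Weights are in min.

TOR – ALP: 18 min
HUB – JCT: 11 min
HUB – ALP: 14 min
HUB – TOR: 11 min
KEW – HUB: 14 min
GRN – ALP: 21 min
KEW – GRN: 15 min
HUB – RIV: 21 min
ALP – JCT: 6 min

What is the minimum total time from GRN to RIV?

Candidate routes:
GRN - KEW - HUB - RIV: 15+14+21 = 50
GRN - ALP - TOR - HUB - RIV: 21+18+11+21 = 71
GRN - ALP - HUB - RIV: 21+14+21 = 56
GRN - ALP - JCT - HUB - RIV: 21+6+11+21 = 59
Cheapest is GRN - KEW - HUB - RIV at 50 min.

50 min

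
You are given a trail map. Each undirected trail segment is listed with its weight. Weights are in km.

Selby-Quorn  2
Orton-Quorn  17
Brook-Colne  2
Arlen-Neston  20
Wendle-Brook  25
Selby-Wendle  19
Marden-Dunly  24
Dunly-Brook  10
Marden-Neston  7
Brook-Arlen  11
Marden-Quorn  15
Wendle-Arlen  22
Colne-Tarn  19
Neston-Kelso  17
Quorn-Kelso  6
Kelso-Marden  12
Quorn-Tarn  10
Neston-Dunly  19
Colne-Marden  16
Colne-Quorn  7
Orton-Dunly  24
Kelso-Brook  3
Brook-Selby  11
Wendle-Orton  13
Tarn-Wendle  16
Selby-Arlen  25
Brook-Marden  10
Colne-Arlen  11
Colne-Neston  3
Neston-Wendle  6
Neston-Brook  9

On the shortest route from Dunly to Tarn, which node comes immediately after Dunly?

Enumerating some paths:
Dunly → Brook → Colne → Tarn: 10+2+19 = 31
Dunly → Brook → Colne → Quorn → Tarn: 10+2+7+10 = 29
Dunly → Brook → Selby → Quorn → Tarn: 10+11+2+10 = 33
The minimum is 29 km via Dunly → Brook → Colne → Quorn → Tarn.
So from Dunly the first move is to Brook.

Brook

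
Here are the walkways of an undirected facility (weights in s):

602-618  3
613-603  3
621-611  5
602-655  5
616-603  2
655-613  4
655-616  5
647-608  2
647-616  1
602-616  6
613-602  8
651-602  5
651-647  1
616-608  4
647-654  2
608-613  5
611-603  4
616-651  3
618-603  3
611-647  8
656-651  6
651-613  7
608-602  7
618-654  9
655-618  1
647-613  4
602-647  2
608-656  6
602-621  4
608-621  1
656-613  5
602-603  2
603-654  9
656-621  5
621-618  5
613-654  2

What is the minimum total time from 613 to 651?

Enumerating some paths:
613 - 647 - 651: 4+1 = 5
613 - 603 - 616 - 647 - 651: 3+2+1+1 = 7
613 - 603 - 616 - 651: 3+2+3 = 8
613 - 651: 7 = 7
The minimum is 5 s via 613 - 647 - 651.

5 s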